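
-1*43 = -43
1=1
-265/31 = -8.55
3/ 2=1.50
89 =89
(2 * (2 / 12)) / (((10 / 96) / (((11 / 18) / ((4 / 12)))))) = 88 / 15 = 5.87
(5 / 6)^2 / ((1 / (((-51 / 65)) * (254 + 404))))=-27965 / 78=-358.53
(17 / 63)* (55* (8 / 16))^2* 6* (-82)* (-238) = 71686450 / 3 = 23895483.33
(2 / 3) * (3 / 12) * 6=1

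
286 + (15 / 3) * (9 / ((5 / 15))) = 421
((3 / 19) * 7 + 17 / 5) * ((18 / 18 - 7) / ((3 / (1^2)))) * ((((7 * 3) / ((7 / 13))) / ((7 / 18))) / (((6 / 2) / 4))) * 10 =-1602432 / 133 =-12048.36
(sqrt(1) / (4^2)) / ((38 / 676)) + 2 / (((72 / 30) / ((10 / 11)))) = 9377 / 5016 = 1.87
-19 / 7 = -2.71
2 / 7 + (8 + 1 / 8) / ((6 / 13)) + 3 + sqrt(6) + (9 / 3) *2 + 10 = sqrt(6) + 12395 / 336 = 39.34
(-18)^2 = 324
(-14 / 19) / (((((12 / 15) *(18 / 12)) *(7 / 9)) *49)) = -15 / 931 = -0.02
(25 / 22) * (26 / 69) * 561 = 5525 / 23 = 240.22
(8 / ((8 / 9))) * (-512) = -4608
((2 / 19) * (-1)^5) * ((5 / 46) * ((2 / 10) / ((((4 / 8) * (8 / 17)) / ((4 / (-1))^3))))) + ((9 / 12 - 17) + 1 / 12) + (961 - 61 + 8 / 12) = 773597 / 874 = 885.12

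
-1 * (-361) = 361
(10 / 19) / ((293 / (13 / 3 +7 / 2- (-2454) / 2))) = 37045 / 16701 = 2.22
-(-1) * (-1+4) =3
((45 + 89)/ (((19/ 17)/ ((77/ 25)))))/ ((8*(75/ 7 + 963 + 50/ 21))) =1841763/ 38946200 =0.05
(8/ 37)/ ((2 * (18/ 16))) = 32/ 333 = 0.10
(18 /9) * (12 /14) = 12 /7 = 1.71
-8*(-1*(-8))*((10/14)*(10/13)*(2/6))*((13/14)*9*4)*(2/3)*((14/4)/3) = -304.76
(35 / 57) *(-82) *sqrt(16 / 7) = -1640 *sqrt(7) / 57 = -76.12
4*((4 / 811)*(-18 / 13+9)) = 0.15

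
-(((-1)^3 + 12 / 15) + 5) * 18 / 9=-48 / 5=-9.60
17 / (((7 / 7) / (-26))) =-442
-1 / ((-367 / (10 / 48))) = 5 / 8808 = 0.00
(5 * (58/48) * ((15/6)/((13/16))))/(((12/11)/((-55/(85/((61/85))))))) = -1070245/135252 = -7.91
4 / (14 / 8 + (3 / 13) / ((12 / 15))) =104 / 53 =1.96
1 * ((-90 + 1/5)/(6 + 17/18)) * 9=-116.38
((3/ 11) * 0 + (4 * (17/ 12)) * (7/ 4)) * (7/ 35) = 119/ 60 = 1.98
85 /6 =14.17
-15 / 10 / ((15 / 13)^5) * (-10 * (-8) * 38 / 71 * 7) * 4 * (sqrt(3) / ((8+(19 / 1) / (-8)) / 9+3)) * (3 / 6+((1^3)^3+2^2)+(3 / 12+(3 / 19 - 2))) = -3659463808 * sqrt(3) / 3860625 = -1641.80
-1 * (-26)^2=-676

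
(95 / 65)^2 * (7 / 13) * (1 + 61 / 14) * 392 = 5306700 / 2197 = 2415.43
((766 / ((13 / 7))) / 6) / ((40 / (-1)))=-2681 / 1560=-1.72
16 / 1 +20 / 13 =228 / 13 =17.54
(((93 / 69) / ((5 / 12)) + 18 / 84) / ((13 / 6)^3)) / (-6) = -99954 / 1768585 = -0.06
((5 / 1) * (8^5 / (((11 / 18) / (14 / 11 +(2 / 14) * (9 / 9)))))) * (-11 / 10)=-32145408 / 77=-417472.83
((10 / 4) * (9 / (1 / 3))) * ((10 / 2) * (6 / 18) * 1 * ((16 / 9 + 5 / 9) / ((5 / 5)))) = 525 / 2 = 262.50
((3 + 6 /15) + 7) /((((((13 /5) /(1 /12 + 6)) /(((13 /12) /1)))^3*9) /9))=169.37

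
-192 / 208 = -12 / 13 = -0.92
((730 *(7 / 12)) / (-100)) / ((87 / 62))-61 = -334261 / 5220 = -64.03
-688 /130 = -344 /65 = -5.29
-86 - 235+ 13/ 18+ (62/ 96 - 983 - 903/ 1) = -317611/ 144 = -2205.63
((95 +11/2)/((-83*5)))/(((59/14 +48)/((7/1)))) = -9849/303365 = -0.03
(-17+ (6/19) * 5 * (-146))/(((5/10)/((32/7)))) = -300992/133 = -2263.10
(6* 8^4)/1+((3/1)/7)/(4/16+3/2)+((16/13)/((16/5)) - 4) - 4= 15650217/637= 24568.63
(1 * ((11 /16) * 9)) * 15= 1485 /16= 92.81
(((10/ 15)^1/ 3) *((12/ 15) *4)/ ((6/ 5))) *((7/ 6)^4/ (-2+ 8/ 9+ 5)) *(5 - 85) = -5488/ 243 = -22.58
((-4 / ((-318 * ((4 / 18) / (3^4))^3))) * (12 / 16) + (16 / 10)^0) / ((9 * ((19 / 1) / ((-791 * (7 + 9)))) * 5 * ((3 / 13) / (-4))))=15935414433484 / 135945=117219569.93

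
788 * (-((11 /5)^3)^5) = -3291671557499532988 /30517578125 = -107861493.60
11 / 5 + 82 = 84.20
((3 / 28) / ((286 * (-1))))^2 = 9 / 64128064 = 0.00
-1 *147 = -147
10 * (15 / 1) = 150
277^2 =76729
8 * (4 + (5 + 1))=80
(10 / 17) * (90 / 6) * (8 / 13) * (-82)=-98400 / 221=-445.25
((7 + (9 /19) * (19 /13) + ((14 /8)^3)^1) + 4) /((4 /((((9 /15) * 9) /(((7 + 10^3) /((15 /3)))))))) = 383049 /3351296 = 0.11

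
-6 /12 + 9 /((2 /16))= 143 /2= 71.50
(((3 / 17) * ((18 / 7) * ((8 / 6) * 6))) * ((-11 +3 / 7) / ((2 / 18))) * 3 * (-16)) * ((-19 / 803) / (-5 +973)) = -32799168 / 80936779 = -0.41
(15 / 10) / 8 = 3 / 16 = 0.19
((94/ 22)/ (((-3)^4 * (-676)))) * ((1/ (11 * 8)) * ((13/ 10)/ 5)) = -47/ 203860800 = -0.00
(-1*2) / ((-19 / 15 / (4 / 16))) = 15 / 38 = 0.39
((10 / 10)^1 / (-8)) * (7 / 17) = -7 / 136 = -0.05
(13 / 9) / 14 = 13 / 126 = 0.10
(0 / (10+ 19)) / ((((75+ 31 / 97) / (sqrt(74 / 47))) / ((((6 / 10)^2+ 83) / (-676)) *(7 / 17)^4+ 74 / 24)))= 0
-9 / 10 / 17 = -9 / 170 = -0.05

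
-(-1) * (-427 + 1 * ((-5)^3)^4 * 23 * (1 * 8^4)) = 22999999999573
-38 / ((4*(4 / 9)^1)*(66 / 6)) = -1.94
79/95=0.83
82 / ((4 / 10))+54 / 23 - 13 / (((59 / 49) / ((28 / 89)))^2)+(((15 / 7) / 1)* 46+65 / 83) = 112679946104368 / 368458012363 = 305.81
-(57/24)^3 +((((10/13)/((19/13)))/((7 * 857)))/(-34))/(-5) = -13290526031/992090624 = -13.40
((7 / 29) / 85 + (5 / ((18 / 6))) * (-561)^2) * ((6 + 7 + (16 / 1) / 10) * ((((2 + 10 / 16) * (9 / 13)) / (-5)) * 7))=-62437298893389 / 3204500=-19484256.17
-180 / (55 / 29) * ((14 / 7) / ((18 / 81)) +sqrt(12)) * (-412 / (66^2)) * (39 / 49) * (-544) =-2281398912 / 65219 - 506977536 * sqrt(3) / 65219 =-48444.62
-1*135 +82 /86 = -5764 /43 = -134.05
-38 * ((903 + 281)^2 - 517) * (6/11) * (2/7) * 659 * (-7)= 421107974856/11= 38282543168.73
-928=-928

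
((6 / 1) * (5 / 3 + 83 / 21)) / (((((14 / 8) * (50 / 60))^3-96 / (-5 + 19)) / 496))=-1618182144 / 363427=-4452.56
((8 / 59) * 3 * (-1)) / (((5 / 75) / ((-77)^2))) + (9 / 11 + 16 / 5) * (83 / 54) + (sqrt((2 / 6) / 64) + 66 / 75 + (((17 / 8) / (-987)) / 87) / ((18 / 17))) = -7256560623547177 / 200624331600 + sqrt(3) / 24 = -36169.82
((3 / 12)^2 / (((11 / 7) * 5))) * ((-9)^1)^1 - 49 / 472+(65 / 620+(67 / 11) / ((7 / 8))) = 77632481 / 11266640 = 6.89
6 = 6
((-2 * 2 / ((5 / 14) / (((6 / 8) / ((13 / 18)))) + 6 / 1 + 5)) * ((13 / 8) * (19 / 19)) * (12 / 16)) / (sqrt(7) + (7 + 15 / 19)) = -575757 / 9232064 + 295659 * sqrt(7) / 36928256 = -0.04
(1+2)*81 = 243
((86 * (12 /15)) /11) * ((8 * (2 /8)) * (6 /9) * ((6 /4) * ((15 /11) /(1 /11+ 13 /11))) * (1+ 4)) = 5160 /77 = 67.01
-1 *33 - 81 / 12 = -159 / 4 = -39.75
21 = 21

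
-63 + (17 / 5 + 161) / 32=-4629 / 80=-57.86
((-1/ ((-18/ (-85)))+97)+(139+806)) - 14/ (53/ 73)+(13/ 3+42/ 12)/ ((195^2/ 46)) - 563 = 5501888461/ 12091950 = 455.00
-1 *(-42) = 42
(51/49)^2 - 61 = -143860/2401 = -59.92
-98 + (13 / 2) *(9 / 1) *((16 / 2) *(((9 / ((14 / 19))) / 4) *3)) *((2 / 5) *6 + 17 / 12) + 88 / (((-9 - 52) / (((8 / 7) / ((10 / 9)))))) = 39682657 / 2440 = 16263.38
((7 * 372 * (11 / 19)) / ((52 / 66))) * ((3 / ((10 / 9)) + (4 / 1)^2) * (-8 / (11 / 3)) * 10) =-192831408 / 247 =-780693.96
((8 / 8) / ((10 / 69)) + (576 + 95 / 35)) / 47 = 12.46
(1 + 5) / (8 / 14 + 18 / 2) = 42 / 67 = 0.63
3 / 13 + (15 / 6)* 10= 328 / 13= 25.23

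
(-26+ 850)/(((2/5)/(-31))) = -63860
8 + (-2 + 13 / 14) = 97 / 14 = 6.93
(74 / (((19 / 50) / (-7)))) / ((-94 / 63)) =815850 / 893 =913.61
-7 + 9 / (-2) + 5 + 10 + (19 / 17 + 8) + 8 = 701 / 34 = 20.62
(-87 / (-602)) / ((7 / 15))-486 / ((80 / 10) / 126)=-7654.19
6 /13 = 0.46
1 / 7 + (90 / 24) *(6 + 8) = 737 / 14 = 52.64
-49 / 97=-0.51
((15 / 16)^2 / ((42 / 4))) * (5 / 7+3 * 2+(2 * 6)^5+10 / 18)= 195960925 / 9408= 20829.18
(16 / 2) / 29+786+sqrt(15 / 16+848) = 17*sqrt(47) / 4+22802 / 29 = 815.41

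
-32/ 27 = -1.19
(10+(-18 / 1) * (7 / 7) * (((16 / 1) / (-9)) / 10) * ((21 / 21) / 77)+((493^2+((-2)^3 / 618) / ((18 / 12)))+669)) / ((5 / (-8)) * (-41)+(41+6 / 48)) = 347941265248 / 95290965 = 3651.36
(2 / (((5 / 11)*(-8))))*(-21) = 231 / 20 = 11.55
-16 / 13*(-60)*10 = 9600 / 13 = 738.46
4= 4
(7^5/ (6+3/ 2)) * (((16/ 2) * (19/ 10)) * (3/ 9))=2554664/ 225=11354.06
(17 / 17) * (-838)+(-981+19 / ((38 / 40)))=-1799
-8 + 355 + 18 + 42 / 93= 11329 / 31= 365.45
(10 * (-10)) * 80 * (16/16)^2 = -8000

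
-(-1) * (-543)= -543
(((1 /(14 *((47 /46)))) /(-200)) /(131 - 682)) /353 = 23 /12798297400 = 0.00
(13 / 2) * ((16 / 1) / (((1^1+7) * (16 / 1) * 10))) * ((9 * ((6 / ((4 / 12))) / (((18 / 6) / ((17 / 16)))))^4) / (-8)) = -791528517 / 5242880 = -150.97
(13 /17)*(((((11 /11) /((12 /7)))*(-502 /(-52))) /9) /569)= 1757 /2089368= 0.00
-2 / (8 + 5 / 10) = -4 / 17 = -0.24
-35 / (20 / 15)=-26.25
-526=-526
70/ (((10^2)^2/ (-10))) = -7/ 100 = -0.07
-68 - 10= -78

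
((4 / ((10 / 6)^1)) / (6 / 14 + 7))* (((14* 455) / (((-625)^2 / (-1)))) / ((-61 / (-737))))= -1516746 / 23828125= -0.06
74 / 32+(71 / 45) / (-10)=7757 / 3600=2.15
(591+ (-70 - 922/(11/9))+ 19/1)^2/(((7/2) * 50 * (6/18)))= 16680492/21175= 787.74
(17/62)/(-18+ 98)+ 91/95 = 18119/18848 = 0.96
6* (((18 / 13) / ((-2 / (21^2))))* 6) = -142884 / 13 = -10991.08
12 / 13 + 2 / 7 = 110 / 91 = 1.21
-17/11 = -1.55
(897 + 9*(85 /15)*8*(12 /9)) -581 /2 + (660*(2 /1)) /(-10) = 2037 /2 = 1018.50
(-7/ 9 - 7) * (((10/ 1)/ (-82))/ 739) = 350/ 272691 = 0.00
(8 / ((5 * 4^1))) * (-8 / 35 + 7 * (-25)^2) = 306234 / 175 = 1749.91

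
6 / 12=1 / 2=0.50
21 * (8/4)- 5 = 37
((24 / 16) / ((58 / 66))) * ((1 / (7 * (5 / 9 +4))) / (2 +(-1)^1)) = 0.05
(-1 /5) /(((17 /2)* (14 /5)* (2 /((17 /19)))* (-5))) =1 /1330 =0.00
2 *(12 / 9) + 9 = 35 / 3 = 11.67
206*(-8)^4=843776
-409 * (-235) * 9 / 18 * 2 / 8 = 96115 / 8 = 12014.38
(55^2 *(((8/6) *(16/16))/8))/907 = 3025/5442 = 0.56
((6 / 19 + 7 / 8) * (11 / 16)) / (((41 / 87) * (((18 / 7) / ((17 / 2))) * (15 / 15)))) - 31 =-30221923 / 1196544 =-25.26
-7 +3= -4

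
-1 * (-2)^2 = -4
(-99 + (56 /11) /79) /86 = -85975 /74734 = -1.15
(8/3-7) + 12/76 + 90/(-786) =-32033/7467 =-4.29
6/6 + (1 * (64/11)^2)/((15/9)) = 12893/605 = 21.31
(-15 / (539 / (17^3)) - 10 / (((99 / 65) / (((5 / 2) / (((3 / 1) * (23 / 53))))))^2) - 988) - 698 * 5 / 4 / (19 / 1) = -1186.54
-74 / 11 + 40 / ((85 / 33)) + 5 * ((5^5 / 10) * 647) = 378093917 / 374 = 1010946.30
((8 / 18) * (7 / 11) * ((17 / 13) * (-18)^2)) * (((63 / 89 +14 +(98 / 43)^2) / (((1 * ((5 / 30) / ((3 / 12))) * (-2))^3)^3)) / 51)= -1353738419271 / 385551941632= -3.51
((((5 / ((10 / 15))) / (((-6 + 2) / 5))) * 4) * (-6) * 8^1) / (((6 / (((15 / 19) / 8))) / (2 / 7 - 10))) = -38250 / 133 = -287.59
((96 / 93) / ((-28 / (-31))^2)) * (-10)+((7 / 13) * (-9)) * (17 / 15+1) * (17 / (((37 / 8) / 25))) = -22689260 / 23569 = -962.67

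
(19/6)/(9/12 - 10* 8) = -38/951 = -0.04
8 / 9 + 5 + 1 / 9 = 6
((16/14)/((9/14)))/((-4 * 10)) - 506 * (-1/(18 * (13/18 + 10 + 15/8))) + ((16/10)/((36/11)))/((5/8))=605962/204075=2.97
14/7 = 2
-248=-248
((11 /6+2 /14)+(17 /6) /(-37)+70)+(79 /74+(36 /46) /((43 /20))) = 37567713 /512302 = 73.33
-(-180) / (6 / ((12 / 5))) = 72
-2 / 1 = -2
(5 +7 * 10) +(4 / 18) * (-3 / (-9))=2027 / 27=75.07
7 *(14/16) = 49/8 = 6.12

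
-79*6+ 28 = -446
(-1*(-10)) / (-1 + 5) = 5 / 2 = 2.50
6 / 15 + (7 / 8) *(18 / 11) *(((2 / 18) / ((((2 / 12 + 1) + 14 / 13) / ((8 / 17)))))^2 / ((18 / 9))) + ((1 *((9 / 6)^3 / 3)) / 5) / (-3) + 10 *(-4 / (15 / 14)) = -12353066833 / 333795000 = -37.01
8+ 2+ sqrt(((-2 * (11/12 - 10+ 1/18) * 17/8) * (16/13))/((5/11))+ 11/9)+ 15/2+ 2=sqrt(946)/3+ 39/2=29.75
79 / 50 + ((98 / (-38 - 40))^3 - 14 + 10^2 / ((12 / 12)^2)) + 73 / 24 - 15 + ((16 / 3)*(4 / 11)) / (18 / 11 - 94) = 110919440383 / 1506702600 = 73.62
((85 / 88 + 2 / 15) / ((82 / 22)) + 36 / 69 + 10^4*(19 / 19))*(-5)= -1131692413 / 22632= -50004.08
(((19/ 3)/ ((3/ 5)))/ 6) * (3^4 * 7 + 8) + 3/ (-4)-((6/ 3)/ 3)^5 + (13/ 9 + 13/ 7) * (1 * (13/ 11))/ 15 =378318649/ 374220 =1010.95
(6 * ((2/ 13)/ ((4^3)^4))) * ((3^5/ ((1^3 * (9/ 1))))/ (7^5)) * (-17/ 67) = -1377/ 61399984242688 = -0.00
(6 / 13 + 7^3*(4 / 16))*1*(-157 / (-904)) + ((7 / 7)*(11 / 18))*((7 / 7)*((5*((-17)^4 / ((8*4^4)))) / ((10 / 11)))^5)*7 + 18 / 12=74037948131384708299220427432696995 / 30485550424814247739392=2428624285921.38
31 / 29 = 1.07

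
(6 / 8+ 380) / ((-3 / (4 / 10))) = -1523 / 30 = -50.77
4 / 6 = 2 / 3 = 0.67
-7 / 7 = -1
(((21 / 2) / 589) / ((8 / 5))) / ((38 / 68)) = 1785 / 89528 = 0.02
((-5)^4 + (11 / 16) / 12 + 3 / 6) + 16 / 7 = 843821 / 1344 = 627.84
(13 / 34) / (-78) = -1 / 204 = -0.00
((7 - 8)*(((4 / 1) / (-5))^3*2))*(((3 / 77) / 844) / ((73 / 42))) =576 / 21179125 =0.00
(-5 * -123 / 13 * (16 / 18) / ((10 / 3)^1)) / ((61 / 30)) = 6.20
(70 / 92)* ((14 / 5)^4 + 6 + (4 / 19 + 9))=6373703 / 109250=58.34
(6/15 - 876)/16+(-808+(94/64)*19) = -133571/160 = -834.82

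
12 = 12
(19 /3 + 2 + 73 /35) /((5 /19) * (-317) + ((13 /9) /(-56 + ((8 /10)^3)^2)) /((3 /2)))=-0.12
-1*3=-3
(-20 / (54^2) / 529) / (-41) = 5 / 15811281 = 0.00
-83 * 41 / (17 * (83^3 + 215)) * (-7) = 23821 / 9724034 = 0.00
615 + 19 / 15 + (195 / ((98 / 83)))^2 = 4018092751 / 144060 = 27891.80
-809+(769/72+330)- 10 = -34439/72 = -478.32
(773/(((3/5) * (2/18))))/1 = 11595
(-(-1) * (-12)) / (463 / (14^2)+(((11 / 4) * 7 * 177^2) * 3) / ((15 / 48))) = -11760 / 5673809531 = -0.00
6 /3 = 2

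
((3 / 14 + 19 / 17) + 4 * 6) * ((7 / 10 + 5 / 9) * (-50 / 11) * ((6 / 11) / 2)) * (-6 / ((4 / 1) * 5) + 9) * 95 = -1876918135 / 57596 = -32587.65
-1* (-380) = 380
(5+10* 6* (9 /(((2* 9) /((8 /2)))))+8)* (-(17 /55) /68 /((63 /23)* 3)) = -437 /5940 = -0.07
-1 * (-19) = 19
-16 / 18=-8 / 9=-0.89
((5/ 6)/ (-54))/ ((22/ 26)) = -65/ 3564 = -0.02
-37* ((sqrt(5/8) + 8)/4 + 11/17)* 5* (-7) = 1295* sqrt(10)/16 + 58275/17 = 3683.89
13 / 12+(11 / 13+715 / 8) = 28487 / 312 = 91.30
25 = 25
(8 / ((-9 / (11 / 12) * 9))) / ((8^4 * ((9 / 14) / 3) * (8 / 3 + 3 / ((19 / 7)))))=-1463 / 53498880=-0.00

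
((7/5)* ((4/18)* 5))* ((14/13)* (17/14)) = 238/117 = 2.03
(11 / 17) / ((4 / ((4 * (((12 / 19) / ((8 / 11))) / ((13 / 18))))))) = 3267 / 4199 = 0.78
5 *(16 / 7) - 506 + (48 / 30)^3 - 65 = -486041 / 875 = -555.48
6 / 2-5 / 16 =43 / 16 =2.69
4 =4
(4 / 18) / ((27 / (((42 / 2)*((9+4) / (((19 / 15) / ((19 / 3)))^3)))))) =22750 / 81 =280.86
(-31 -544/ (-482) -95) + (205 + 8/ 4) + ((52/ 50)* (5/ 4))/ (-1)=80.83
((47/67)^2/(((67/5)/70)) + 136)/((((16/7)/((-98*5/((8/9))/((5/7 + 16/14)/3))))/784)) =-330969221490285/7819838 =-42324306.65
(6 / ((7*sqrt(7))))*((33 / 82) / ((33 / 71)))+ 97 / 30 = 213*sqrt(7) / 2009+ 97 / 30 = 3.51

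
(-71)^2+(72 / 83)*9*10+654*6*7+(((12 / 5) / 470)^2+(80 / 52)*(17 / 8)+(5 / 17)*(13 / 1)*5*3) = 1653592952365071 / 50649608750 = 32647.69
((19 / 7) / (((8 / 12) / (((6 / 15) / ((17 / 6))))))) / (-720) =-19 / 23800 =-0.00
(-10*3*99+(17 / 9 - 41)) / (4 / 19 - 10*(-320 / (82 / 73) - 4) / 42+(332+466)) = -10548439 / 3039237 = -3.47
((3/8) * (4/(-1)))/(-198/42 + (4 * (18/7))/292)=511/1594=0.32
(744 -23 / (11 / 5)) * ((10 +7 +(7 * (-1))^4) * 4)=78043368 / 11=7094851.64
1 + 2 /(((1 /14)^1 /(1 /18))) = 23 /9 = 2.56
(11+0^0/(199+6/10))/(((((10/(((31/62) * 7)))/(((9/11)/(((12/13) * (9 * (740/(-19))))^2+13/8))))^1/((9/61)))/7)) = 2659475470743/85546205061083965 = 0.00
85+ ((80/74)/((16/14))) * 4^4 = 12105/37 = 327.16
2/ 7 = 0.29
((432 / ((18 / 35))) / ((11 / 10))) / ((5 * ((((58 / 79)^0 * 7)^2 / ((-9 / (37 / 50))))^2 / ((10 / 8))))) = 60750000 / 5165237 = 11.76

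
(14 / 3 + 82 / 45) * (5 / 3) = 292 / 27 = 10.81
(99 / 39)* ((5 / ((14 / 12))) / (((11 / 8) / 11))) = 7920 / 91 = 87.03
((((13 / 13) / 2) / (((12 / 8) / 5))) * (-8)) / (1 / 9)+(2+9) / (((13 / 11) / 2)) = -1318 / 13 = -101.38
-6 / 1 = -6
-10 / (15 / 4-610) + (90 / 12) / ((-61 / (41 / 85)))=-43063 / 1005890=-0.04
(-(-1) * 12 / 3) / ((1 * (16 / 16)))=4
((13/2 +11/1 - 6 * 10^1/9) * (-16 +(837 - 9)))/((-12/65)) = -857675/18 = -47648.61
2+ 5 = 7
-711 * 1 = -711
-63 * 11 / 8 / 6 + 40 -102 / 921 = 125019 / 4912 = 25.45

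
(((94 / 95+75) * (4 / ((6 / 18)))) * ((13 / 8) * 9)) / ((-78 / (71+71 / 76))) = -355196457 / 28880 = -12299.05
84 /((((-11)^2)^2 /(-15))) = -1260 /14641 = -0.09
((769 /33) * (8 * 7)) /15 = 43064 /495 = 87.00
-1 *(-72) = 72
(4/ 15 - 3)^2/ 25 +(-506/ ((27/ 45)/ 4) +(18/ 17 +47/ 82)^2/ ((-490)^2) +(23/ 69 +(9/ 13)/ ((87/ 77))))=-2723607043821084703/ 807691469130000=-3372.09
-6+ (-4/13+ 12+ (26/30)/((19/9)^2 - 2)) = 78193/12935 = 6.05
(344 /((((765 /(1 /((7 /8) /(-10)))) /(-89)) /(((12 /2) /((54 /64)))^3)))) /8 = 16051601408 /780759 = 20558.97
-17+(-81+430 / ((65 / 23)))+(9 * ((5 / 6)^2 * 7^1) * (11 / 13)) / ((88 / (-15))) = 1531 / 32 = 47.84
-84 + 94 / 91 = -7550 / 91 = -82.97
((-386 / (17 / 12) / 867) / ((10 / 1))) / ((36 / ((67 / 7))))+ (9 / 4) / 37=0.05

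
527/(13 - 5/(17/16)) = 8959/141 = 63.54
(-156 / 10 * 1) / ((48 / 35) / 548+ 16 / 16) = -74802 / 4807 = -15.56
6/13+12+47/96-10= 3683/1248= 2.95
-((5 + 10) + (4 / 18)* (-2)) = -131 / 9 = -14.56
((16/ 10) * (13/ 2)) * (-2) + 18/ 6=-89/ 5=-17.80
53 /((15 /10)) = 106 /3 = 35.33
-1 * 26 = -26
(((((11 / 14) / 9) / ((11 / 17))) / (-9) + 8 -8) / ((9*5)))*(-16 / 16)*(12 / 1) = 34 / 8505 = 0.00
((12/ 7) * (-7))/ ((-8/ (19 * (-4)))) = -114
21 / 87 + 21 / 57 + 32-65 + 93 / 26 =-412779 / 14326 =-28.81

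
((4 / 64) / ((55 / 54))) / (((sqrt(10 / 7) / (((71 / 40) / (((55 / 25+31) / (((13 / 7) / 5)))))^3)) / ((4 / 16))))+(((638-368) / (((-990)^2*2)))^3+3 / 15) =21230922609*sqrt(70) / 1767303045939200000+76531435201 / 382657176000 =0.20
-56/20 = -14/5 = -2.80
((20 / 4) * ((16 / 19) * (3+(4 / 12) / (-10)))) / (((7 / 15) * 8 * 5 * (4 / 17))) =1513 / 532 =2.84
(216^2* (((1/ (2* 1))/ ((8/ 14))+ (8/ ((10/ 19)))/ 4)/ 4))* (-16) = -4362336/ 5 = -872467.20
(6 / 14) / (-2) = -3 / 14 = -0.21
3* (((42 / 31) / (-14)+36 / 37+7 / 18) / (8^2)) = 26119 / 440448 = 0.06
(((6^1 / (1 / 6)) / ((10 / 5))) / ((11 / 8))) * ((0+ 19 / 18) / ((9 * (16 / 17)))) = 323 / 198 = 1.63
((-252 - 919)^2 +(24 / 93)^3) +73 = 40852815886 / 29791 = 1371314.02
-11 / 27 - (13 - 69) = 1501 / 27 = 55.59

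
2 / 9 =0.22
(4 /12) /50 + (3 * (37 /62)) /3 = 1403 /2325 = 0.60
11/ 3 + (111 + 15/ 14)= 4861/ 42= 115.74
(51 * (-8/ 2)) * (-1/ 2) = 102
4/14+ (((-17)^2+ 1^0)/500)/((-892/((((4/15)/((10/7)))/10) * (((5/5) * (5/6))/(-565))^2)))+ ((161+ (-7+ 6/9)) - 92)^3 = 1471605263768288731/5979722700000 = 246099.25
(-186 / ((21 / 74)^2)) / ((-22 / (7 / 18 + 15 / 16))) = 8105849 / 58212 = 139.25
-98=-98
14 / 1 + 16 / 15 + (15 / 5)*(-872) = -39014 / 15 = -2600.93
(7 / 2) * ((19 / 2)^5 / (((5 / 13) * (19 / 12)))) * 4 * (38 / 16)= 675975027 / 160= 4224843.92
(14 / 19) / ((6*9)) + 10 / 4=2579 / 1026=2.51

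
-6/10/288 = -1/480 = -0.00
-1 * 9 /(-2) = 9 /2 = 4.50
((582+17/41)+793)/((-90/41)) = -28196/45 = -626.58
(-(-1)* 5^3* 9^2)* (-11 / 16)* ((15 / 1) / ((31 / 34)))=-28400625 / 248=-114518.65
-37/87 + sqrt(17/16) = -37/87 + sqrt(17)/4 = 0.61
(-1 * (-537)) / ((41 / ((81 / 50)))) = 43497 / 2050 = 21.22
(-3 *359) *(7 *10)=-75390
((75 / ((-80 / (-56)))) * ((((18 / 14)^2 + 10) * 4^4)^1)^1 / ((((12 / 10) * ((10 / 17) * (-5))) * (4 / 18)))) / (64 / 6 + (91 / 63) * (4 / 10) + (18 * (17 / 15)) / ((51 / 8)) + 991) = -12580272 / 63343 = -198.61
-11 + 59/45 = -436/45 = -9.69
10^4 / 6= 5000 / 3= 1666.67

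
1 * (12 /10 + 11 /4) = 3.95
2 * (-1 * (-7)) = 14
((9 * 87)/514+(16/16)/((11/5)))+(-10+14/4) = -4.52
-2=-2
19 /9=2.11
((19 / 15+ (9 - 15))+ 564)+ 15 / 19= 159616 / 285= 560.06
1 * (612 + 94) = 706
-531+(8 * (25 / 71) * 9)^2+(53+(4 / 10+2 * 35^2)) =65914342 / 25205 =2615.13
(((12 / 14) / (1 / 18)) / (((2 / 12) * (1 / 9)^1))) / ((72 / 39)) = 3159 / 7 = 451.29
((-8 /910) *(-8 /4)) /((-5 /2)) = -16 /2275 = -0.01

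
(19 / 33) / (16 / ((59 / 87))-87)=-1121 / 123453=-0.01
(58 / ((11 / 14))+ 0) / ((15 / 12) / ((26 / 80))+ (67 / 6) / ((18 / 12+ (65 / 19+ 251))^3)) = 14563289089781250 / 758792192760283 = 19.19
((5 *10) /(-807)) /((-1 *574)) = 25 /231609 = 0.00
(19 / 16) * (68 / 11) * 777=250971 / 44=5703.89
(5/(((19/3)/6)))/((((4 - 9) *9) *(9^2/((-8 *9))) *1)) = 16/171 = 0.09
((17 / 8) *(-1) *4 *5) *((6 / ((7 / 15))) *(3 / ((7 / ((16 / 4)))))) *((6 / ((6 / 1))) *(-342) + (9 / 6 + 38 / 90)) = 15609570 / 49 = 318562.65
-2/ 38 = -1/ 19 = -0.05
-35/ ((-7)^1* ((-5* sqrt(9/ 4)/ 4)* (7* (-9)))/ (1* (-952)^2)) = 1035776/ 27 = 38362.07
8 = 8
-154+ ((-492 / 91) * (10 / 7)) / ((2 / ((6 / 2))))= -105478 / 637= -165.59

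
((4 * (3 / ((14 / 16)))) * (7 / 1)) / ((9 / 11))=352 / 3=117.33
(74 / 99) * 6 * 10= 1480 / 33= 44.85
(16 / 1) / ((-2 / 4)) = -32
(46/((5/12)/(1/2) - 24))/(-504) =23/5838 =0.00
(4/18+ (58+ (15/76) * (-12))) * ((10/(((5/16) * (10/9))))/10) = 76408/475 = 160.86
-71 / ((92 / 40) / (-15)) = 10650 / 23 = 463.04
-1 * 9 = -9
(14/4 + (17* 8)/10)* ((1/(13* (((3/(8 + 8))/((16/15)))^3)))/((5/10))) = 318767104/658125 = 484.36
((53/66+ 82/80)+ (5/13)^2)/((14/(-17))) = -1070507/446160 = -2.40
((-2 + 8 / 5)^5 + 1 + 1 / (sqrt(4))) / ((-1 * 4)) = -9311 / 25000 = -0.37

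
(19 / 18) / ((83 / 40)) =380 / 747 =0.51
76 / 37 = 2.05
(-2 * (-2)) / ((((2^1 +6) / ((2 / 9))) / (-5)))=-5 / 9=-0.56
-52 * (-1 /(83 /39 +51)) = 507 /518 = 0.98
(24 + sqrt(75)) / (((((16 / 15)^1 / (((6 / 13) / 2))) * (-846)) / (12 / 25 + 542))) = -20343 / 6110 - 6781 * sqrt(3) / 9776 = -4.53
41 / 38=1.08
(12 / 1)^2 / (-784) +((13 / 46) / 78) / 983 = -2441723 / 13294092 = -0.18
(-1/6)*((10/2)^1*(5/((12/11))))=-275/72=-3.82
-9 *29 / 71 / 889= -261 / 63119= -0.00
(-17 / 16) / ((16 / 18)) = -153 / 128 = -1.20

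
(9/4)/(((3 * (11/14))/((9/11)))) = 0.78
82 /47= 1.74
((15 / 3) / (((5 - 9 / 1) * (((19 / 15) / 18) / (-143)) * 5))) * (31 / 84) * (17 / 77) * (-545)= -168020775 / 7448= -22559.18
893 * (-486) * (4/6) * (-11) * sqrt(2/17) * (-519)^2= 857282325372 * sqrt(34)/17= 294045411737.96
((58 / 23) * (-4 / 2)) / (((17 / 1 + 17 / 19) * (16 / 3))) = -1653 / 31280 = -0.05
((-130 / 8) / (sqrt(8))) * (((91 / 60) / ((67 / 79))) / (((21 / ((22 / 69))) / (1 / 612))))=-146861 * sqrt(2) / 814831488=-0.00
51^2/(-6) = -867/2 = -433.50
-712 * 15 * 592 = -6322560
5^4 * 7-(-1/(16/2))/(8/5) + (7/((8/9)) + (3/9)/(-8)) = 841519/192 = 4382.91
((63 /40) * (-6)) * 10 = -189 /2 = -94.50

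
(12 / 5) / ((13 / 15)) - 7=-55 / 13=-4.23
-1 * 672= -672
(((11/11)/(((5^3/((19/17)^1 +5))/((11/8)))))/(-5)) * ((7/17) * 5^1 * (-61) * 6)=10.14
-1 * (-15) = 15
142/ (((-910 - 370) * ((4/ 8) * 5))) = -71/ 1600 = -0.04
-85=-85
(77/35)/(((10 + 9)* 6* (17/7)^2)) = 539/164730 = 0.00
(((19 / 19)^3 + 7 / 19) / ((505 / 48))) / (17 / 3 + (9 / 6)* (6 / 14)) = 52416 / 2542675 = 0.02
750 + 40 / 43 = 750.93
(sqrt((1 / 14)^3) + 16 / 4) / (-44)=-1 / 11 -sqrt(14) / 8624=-0.09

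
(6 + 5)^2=121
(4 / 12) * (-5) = -5 / 3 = -1.67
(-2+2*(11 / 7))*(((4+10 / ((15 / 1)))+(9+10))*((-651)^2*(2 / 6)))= 3820936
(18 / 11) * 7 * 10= 114.55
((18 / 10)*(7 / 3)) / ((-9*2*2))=-7 / 60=-0.12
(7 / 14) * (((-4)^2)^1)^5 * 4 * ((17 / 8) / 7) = 4456448 / 7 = 636635.43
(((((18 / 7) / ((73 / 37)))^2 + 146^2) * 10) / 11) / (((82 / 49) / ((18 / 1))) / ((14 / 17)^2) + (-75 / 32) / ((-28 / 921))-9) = 628435447621632 / 2212517001475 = 284.04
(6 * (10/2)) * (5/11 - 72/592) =4065/407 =9.99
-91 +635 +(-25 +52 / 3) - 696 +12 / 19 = -9065 / 57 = -159.04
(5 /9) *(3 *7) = 35 /3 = 11.67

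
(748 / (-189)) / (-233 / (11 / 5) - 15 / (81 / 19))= 2057 / 56875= 0.04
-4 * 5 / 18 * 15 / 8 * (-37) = 925 / 12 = 77.08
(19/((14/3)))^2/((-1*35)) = -3249/6860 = -0.47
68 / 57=1.19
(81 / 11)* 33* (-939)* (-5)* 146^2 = 24319104660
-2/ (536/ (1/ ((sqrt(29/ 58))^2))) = -1/ 134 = -0.01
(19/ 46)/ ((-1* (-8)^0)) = -19/ 46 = -0.41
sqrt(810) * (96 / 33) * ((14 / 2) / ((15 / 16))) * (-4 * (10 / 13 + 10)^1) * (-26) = 2408448 * sqrt(10) / 11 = 692380.12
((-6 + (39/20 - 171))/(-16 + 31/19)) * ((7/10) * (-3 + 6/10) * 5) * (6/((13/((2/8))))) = -199557/16900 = -11.81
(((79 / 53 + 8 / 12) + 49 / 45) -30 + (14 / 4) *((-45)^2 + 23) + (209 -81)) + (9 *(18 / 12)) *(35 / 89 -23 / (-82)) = 253369700807 / 34811460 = 7278.34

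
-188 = -188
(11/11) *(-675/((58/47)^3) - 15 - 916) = -251729797/195112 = -1290.18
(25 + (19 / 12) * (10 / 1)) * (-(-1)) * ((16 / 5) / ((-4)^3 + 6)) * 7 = -1372 / 87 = -15.77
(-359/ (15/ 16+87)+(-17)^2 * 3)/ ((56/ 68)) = 1047.83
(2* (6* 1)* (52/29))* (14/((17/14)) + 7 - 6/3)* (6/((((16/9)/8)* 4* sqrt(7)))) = 1183572* sqrt(7)/3451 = 907.40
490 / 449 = 1.09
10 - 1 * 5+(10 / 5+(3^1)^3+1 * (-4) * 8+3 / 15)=11 / 5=2.20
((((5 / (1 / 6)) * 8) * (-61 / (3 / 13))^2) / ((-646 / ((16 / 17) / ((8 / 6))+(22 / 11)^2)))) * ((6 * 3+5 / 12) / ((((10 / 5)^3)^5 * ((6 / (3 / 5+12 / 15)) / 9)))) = -286126295 / 1984512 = -144.18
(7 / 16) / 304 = 7 / 4864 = 0.00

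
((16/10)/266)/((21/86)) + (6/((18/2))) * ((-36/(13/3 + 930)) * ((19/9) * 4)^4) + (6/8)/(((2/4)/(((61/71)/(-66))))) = -130.61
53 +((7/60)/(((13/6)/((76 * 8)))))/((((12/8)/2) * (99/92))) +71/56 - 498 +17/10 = -86803657/216216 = -401.47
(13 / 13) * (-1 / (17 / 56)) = -56 / 17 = -3.29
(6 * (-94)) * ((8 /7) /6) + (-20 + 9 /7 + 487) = 2526 /7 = 360.86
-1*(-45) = 45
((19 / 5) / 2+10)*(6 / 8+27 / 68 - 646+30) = -7316.75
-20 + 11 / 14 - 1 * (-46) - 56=-409 / 14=-29.21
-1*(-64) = 64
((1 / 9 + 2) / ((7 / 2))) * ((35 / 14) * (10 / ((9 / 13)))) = 12350 / 567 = 21.78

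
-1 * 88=-88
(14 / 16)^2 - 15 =-911 / 64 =-14.23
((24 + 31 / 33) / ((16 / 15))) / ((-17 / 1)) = -4115 / 2992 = -1.38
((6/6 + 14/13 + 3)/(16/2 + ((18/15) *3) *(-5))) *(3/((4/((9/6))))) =-297/520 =-0.57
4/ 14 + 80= 80.29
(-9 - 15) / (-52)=6 / 13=0.46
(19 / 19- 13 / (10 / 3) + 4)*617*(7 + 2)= 61083 / 10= 6108.30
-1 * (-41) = 41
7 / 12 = 0.58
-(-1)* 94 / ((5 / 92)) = 8648 / 5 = 1729.60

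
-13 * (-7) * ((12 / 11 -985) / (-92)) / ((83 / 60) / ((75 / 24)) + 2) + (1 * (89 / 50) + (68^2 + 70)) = 118057134219 / 23174800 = 5094.20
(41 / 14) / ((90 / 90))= 41 / 14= 2.93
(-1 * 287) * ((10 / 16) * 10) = -7175 / 4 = -1793.75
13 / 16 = 0.81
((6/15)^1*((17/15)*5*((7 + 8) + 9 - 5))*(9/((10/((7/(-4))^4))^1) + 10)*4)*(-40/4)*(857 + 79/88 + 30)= -79429472963/2816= -28206488.98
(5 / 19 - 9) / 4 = -83 / 38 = -2.18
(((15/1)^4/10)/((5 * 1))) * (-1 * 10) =-10125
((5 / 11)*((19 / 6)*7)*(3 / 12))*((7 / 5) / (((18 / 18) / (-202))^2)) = 9497131 / 66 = 143895.92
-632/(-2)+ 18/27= 950/3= 316.67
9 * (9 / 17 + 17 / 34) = 315 / 34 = 9.26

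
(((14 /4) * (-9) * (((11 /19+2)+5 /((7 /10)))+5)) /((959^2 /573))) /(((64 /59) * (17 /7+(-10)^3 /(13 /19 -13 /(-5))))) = 11617065603 /13174271614336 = 0.00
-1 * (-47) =47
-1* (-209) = 209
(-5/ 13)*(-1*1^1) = 5/ 13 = 0.38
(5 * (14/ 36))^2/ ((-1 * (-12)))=1225/ 3888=0.32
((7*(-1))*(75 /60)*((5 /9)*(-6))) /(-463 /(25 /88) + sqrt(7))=-89127500 /4980207483-109375*sqrt(7) /9960414966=-0.02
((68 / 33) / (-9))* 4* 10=-2720 / 297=-9.16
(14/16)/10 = 7/80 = 0.09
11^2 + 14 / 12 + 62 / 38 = 14113 / 114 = 123.80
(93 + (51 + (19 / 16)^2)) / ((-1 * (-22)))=37225 / 5632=6.61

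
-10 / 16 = -5 / 8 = -0.62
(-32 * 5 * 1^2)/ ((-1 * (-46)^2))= 40/ 529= 0.08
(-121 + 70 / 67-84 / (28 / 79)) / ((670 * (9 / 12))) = -15944 / 22445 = -0.71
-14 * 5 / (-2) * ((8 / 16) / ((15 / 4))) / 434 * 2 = 2 / 93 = 0.02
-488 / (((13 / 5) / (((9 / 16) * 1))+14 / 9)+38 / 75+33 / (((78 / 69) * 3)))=-2854800 / 96029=-29.73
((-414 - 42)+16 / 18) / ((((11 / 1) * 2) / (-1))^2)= -1024 / 1089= -0.94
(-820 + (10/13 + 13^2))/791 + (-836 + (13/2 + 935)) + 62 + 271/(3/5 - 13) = 46165702/318773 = 144.82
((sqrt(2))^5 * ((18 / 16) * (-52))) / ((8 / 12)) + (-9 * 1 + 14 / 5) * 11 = -351 * sqrt(2) - 341 / 5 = -564.59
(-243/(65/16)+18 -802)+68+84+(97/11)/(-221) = -8409501/12155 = -691.86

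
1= 1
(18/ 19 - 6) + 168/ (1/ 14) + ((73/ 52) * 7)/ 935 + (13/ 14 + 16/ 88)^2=584602563253/ 248958710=2348.19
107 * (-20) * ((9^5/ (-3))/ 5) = 8424324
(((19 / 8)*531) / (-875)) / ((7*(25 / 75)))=-30267 / 49000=-0.62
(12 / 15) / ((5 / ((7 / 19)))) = 28 / 475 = 0.06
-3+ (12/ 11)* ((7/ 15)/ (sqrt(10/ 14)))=-2.40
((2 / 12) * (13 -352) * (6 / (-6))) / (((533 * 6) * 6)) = 113 / 38376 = 0.00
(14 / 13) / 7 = 2 / 13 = 0.15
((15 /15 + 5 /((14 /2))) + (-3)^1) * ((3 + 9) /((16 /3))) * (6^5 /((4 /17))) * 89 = -59560758 /7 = -8508679.71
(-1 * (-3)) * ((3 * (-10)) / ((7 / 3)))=-38.57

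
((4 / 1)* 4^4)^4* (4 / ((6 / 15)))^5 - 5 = 109951162777599995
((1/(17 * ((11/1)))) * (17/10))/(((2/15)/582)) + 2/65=56789/1430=39.71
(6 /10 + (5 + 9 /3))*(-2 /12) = -43 /30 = -1.43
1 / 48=0.02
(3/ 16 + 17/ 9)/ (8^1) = 299/ 1152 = 0.26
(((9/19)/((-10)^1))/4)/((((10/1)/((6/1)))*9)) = -3/3800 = -0.00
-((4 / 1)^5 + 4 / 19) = -19460 / 19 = -1024.21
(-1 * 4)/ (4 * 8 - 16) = -1/ 4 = -0.25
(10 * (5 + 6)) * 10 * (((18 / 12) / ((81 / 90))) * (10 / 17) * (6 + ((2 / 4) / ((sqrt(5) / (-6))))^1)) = 110000 / 17- 11000 * sqrt(5) / 17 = 5023.72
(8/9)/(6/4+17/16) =128/369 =0.35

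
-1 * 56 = -56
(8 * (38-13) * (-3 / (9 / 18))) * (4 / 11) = -4800 / 11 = -436.36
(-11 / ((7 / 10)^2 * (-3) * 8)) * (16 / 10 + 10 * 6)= 1210 / 21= 57.62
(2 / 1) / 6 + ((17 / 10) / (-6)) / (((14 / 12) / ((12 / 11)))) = 79 / 1155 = 0.07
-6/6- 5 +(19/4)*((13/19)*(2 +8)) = 53/2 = 26.50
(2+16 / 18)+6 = 80 / 9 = 8.89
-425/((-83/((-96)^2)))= 3916800/83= 47190.36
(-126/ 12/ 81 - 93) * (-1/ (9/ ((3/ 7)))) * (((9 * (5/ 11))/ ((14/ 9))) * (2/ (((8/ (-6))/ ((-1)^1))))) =17.49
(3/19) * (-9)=-27/19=-1.42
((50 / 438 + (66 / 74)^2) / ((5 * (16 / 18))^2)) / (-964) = -1840833 / 38535707200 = -0.00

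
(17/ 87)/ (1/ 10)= 170/ 87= 1.95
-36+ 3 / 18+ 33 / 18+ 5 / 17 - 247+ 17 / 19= -90379 / 323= -279.81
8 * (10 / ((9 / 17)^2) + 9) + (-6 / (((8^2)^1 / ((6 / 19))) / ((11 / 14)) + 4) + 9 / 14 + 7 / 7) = 439941809 / 1225287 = 359.05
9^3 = 729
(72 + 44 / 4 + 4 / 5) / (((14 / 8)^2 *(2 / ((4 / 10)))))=6704 / 1225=5.47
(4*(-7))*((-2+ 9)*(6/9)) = -130.67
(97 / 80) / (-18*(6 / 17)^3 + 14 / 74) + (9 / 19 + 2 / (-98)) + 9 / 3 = 1.44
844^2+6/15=3561682/5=712336.40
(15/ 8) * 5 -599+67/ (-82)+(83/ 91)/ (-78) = -687330697/ 1164072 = -590.45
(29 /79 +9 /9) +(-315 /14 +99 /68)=-105705 /5372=-19.68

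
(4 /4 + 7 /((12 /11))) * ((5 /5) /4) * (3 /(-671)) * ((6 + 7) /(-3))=1157 /32208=0.04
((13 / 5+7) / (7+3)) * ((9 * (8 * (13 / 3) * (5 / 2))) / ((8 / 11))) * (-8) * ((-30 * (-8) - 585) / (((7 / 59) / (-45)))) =-7544702880 / 7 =-1077814697.14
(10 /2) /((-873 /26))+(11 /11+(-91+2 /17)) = -1336154 /14841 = -90.03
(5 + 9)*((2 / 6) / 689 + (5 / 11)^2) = 725144 / 250107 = 2.90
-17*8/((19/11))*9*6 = -4251.79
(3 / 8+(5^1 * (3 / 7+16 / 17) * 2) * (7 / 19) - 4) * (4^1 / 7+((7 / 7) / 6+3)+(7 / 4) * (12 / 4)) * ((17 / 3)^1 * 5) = 13865575 / 38304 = 361.99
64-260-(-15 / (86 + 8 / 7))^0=-197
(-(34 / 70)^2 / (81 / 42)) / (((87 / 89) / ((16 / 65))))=-823072 / 26719875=-0.03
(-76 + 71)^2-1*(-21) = 46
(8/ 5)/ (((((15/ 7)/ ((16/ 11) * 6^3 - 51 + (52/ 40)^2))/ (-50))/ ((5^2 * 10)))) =-81580520/ 33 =-2472136.97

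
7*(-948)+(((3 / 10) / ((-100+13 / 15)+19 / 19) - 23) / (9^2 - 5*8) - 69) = -809388041 / 120704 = -6705.56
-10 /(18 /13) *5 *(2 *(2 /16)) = -325 /36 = -9.03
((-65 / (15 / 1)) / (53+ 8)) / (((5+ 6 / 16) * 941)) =-104 / 7404729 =-0.00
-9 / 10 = -0.90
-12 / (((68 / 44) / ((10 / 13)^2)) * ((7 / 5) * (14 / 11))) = -363000 / 140777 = -2.58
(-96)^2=9216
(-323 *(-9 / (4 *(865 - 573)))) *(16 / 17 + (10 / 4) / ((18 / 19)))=41629 / 4672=8.91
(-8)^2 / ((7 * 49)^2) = 0.00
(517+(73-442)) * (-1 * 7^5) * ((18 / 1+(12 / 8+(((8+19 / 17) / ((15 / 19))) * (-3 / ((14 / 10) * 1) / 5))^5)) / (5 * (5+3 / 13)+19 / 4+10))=541977510533874376 / 3020035839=179460622.13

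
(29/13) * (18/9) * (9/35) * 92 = 48024/455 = 105.55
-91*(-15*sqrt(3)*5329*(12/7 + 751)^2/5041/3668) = 28849396244955*sqrt(3)/129432716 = 386058.65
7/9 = 0.78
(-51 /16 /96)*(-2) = 17 /256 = 0.07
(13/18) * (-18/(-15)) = 13/15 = 0.87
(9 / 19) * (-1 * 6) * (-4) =216 / 19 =11.37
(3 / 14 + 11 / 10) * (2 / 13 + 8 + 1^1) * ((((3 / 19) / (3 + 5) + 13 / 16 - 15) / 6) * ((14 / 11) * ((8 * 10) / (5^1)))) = -23576518 / 40755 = -578.49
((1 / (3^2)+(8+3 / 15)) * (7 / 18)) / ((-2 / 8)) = -5236 / 405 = -12.93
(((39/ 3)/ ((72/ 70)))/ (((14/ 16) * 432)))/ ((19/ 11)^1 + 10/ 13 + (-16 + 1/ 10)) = -46475/ 18630324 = -0.00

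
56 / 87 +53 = 4667 / 87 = 53.64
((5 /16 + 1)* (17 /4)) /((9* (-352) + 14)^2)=357 /636653824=0.00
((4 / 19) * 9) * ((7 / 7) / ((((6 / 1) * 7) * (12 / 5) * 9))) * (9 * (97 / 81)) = 485 / 21546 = 0.02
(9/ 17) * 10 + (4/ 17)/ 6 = 16/ 3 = 5.33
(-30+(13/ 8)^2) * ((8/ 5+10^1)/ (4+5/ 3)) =-8961/ 160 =-56.01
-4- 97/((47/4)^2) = -10388/2209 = -4.70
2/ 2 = 1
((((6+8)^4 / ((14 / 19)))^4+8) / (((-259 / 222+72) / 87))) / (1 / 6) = 23140491834798095475168 / 425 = 54448216081877871706.28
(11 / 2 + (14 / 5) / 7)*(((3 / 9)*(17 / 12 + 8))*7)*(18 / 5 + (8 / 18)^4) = 2785625941 / 5904900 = 471.75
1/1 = 1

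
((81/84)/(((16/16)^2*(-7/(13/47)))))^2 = 123201/84860944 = 0.00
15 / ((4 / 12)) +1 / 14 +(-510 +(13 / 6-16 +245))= -233.76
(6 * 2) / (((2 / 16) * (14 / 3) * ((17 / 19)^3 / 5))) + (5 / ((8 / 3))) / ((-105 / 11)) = 39453797 / 275128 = 143.40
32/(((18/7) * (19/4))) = 448/171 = 2.62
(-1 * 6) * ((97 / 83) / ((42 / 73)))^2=-24.76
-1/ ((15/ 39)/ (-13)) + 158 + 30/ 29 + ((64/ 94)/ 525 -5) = 134410588/ 715575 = 187.84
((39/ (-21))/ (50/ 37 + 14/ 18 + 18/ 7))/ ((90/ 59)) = -28379/ 109570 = -0.26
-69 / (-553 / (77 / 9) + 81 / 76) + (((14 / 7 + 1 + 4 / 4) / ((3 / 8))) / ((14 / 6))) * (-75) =-42381404 / 124005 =-341.77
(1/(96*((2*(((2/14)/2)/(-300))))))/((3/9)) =-525/8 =-65.62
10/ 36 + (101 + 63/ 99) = 20179/ 198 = 101.91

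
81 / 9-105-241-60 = -397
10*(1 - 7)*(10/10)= -60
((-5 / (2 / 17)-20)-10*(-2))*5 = -425 / 2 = -212.50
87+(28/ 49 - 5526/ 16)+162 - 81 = -9901/ 56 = -176.80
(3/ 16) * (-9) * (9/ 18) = -27/ 32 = -0.84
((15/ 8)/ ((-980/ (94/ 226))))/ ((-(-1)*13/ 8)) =-141/ 287924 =-0.00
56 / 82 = 28 / 41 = 0.68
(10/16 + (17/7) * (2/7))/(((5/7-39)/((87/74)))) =-44979/1110592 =-0.04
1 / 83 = 0.01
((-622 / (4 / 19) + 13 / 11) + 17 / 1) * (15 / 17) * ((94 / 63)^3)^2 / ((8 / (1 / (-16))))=1160544218396785 / 5196397739148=223.34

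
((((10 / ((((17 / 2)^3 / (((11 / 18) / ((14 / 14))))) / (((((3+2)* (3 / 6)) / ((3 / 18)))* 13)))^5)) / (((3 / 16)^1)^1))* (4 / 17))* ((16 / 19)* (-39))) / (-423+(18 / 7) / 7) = 96012151626366976000000 / 357897275563696613320405761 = 0.00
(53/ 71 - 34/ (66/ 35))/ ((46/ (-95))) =1923560/ 53889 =35.69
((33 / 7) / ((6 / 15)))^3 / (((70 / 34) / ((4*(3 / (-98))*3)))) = -137459025 / 470596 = -292.10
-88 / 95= -0.93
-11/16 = -0.69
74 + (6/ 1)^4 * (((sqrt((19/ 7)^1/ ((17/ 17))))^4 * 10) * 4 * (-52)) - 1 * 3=-973137001/ 49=-19859938.80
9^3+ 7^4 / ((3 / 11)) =28598 / 3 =9532.67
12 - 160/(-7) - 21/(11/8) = 1508/77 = 19.58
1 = 1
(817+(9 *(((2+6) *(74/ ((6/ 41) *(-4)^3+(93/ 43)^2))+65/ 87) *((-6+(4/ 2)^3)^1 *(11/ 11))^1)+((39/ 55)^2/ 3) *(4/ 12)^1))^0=1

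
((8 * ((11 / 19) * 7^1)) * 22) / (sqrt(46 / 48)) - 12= -12 + 27104 * sqrt(138) / 437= 716.60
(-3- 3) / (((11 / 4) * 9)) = -8 / 33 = -0.24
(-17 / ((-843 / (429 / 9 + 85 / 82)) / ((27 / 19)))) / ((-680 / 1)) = -35943 / 17511920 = -0.00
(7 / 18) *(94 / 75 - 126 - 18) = -37471 / 675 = -55.51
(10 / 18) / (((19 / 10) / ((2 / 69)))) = 100 / 11799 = 0.01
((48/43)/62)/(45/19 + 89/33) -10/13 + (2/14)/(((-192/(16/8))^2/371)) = -48181185823/63402513408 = -0.76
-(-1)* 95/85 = 19/17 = 1.12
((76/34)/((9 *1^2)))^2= 1444/23409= 0.06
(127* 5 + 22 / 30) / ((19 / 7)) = 66752 / 285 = 234.22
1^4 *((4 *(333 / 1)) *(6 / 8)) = 999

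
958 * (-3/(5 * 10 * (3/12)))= -5748/25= -229.92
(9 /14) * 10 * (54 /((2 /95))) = 115425 /7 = 16489.29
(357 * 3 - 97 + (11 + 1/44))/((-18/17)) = -245599/264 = -930.30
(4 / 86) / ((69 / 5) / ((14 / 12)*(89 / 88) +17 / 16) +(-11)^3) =-740 / 21078299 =-0.00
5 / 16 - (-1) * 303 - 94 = 3349 / 16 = 209.31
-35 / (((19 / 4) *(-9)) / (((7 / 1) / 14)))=70 / 171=0.41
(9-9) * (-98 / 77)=0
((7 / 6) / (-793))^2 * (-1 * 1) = -49 / 22638564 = -0.00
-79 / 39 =-2.03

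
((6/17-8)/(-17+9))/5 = 13/68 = 0.19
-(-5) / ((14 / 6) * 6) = 5 / 14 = 0.36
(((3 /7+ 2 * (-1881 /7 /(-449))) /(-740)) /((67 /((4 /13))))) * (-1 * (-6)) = -2358 /38957485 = -0.00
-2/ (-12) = 1/ 6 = 0.17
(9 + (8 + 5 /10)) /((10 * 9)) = 7 /36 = 0.19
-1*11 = -11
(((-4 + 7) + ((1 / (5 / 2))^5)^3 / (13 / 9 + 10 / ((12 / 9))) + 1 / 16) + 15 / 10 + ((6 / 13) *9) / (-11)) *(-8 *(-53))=2493392252920901911 / 1405212402343750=1774.39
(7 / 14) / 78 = 1 / 156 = 0.01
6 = 6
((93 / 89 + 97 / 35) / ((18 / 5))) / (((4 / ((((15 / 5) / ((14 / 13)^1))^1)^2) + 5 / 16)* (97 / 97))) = 16072576 / 12552827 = 1.28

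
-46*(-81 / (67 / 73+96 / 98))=13327902 / 6787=1963.74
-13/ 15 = -0.87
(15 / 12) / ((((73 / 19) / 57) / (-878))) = -16282.09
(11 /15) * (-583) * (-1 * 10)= 12826 /3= 4275.33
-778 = -778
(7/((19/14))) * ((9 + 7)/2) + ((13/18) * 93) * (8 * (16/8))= 63608/57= 1115.93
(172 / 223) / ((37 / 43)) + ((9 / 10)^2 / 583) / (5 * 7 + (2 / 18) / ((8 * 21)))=5704961789818 / 6364190817325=0.90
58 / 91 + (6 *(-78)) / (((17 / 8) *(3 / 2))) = -146.19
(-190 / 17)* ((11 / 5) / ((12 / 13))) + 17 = -983 / 102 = -9.64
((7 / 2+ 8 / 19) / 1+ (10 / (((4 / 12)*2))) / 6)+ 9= 293 / 19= 15.42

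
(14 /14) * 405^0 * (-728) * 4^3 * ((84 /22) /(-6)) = 326144 /11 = 29649.45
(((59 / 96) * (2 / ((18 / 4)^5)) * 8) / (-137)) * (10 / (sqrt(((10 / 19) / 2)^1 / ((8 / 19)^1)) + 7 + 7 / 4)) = -264320 / 5897400777 + 7552 * sqrt(10) / 5897400777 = -0.00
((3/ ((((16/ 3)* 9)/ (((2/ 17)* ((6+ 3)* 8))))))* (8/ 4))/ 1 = 18/ 17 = 1.06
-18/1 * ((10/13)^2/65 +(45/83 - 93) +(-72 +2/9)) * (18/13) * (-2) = -19405570176/2370563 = -8186.06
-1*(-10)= 10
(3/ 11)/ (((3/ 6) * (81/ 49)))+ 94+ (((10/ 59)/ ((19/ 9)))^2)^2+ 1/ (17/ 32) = 767111851426010656/ 7973111197946169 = 96.21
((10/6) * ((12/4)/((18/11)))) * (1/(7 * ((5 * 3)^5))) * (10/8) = 11/15309000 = 0.00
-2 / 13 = -0.15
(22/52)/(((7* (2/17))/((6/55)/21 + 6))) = 9826/3185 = 3.09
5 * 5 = 25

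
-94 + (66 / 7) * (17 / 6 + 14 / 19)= -8025 / 133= -60.34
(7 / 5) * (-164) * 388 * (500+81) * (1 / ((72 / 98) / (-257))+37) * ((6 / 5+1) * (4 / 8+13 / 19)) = 4007092821578 / 95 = 42179924437.66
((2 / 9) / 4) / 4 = 1 / 72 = 0.01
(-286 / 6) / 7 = -143 / 21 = -6.81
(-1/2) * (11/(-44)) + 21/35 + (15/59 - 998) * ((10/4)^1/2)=-2941639/2360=-1246.46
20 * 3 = 60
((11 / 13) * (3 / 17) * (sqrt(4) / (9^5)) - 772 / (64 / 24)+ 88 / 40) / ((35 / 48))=-99979088152 / 253746675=-394.01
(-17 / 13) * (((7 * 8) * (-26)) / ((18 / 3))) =952 / 3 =317.33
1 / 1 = 1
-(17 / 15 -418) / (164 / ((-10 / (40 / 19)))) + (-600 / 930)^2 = -110237527 / 9456240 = -11.66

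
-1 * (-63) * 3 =189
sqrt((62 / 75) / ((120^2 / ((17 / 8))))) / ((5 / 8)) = sqrt(1581) / 2250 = 0.02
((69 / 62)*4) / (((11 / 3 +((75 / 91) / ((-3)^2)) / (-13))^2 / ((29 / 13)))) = 1938722877 / 2614666232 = 0.74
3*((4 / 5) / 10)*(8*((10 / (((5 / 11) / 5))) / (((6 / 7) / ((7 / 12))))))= 2156 / 15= 143.73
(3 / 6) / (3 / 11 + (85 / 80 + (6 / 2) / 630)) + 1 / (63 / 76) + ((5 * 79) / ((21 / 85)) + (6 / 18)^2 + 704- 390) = 2986752290 / 1560069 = 1914.50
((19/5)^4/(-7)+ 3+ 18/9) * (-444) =48150024/4375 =11005.72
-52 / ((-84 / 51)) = 221 / 7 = 31.57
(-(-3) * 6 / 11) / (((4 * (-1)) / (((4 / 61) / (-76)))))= 9 / 25498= 0.00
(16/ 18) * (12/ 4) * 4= 32/ 3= 10.67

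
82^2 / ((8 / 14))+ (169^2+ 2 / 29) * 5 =4482598 / 29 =154572.34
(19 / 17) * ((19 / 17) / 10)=361 / 2890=0.12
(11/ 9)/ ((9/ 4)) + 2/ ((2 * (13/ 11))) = 1463/ 1053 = 1.39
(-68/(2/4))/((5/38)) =-1033.60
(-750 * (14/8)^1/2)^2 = 6890625/16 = 430664.06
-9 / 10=-0.90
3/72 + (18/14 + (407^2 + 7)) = 165657.33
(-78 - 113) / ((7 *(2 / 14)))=-191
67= 67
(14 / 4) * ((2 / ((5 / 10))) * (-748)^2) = 7833056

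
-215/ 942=-0.23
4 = 4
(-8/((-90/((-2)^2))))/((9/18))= 32/45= 0.71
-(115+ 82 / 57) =-6637 / 57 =-116.44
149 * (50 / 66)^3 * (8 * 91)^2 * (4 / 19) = 4935476000000 / 682803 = 7228257.64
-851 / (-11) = 851 / 11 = 77.36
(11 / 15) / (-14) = -11 / 210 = -0.05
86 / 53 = 1.62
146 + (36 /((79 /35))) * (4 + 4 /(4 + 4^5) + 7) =6527518 /20303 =321.51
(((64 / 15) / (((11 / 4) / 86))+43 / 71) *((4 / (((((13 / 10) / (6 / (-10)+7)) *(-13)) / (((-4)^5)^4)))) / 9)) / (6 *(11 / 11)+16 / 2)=-16999259005975003136 / 9594585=-1771755527307.85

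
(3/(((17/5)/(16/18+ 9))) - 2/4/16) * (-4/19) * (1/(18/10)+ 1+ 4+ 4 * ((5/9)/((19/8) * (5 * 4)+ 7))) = -10.24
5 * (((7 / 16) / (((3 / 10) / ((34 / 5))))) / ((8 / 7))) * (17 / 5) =14161 / 96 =147.51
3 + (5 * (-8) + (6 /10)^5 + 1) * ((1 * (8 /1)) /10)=-439653 /15625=-28.14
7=7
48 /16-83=-80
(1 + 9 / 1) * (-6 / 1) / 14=-30 / 7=-4.29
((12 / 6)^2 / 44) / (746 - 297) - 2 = -9877 / 4939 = -2.00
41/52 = 0.79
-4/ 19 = -0.21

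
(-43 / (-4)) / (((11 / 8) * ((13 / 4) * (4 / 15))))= 9.02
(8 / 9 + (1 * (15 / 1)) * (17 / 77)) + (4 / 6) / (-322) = 9560 / 2277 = 4.20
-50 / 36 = -25 / 18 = -1.39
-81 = -81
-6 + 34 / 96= -5.65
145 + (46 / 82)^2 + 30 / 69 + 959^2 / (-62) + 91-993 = -37370439171 / 2397106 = -15589.82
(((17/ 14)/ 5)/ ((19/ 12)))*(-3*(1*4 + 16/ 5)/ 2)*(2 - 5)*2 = 33048/ 3325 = 9.94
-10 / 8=-5 / 4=-1.25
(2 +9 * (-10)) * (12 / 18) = -176 / 3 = -58.67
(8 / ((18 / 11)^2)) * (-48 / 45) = -3.19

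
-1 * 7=-7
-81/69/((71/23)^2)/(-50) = 621/252050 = 0.00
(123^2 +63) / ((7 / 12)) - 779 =176851 / 7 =25264.43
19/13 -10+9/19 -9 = -4215/247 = -17.06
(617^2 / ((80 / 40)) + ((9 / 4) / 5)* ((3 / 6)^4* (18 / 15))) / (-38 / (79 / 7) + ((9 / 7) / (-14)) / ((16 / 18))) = -589458952117 / 10747150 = -54847.93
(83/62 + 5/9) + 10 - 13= -617/558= -1.11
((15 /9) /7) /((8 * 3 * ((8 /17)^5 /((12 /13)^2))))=0.37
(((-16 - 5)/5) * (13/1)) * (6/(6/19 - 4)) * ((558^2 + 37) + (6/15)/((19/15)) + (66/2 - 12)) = 692291808/25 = 27691672.32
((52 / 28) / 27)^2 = 169 / 35721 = 0.00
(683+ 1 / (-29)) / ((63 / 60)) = 132040 / 203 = 650.44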